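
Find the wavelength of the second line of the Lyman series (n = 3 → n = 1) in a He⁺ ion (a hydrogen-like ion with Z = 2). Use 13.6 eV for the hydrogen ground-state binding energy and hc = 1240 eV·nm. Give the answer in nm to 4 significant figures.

The Lyman series terminates on n_f = 1; the second line has n_i = 1+2 = 3.
ΔE = 54.40 × (1/1² − 1/3²) = 48.36 eV.
λ = 1240 / 48.36 = 25.64 nm.

25.64 nm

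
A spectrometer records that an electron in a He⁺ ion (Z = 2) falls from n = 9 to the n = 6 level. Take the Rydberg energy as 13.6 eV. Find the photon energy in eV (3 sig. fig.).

0.840 eV

The Bohr energies scale as Z², so for Z = 2: E_n = −54.40/n² eV.
E_9 = −54.40/81 = −0.6716 eV and E_6 = −54.40/36 = −1.511 eV.
The photon energy is |E_9 − E_6| = 0.840 eV.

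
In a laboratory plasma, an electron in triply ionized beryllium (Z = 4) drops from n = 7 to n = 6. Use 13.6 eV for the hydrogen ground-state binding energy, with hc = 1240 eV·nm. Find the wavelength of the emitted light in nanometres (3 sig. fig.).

773 nm

For Z = 4 the level energies scale as Z², so the effective Rydberg energy is 13.6 × 16 = 217.6 eV.
ΔE = 217.6 × (1/6² − 1/7²) = 217.6 × 0.007370 = 1.604 eV.
λ = hc/ΔE = 1240 / 1.604 = 773 nm.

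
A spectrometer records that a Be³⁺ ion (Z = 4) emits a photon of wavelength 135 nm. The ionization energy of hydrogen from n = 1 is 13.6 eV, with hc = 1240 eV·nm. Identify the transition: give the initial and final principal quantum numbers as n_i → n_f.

n_i = 7, n_f = 4

The photon energy is ΔE = hc/λ = 1240 / 135 = 9.185 eV.
With Z = 4, ΔE = 217.6 × (1/n_f² − 1/n_i²), so 1/n_f² − 1/n_i² = 0.04221.
Trying n_f = 4 gives 1/n_i² = 0.02029, i.e. n_i ≈ 7; this pair matches.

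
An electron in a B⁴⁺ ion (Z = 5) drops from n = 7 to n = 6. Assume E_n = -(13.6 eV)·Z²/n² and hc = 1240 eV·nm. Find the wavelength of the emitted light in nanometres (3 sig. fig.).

495 nm

For Z = 5 the level energies scale as Z², so the effective Rydberg energy is 13.6 × 25 = 340.0 eV.
ΔE = 340.0 × (1/6² − 1/7²) = 340.0 × 0.007370 = 2.506 eV.
λ = hc/ΔE = 1240 / 2.506 = 495 nm.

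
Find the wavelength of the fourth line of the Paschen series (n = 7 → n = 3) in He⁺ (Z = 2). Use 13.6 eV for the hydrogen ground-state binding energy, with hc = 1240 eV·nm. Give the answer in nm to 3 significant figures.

The Paschen series terminates on n_f = 3; the fourth line has n_i = 3+4 = 7.
ΔE = 54.40 × (1/3² − 1/7²) = 4.934 eV.
λ = 1240 / 4.934 = 251 nm.

251 nm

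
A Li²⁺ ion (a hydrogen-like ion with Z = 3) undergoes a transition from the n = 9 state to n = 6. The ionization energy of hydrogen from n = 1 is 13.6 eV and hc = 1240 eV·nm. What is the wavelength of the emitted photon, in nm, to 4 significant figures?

656.5 nm

For Z = 3 the level energies scale as Z², so the effective Rydberg energy is 13.6 × 9 = 122.4 eV.
ΔE = 122.4 × (1/6² − 1/9²) = 122.4 × 0.01543 = 1.889 eV.
λ = hc/ΔE = 1240 / 1.889 = 656.5 nm.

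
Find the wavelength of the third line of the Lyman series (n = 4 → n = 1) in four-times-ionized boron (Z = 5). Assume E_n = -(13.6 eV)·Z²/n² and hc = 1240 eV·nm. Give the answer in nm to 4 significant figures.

The Lyman series terminates on n_f = 1; the third line has n_i = 1+3 = 4.
ΔE = 340.0 × (1/1² − 1/4²) = 318.8 eV.
λ = 1240 / 318.8 = 3.890 nm.

3.890 nm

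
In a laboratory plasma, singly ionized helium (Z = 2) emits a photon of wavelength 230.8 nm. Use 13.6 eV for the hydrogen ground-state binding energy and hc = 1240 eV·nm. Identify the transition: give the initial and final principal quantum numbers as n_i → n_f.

n_i = 9, n_f = 3

The photon energy is ΔE = hc/λ = 1240 / 230.8 = 5.373 eV.
With Z = 2, ΔE = 54.40 × (1/n_f² − 1/n_i²), so 1/n_f² − 1/n_i² = 0.09876.
Trying n_f = 3 gives 1/n_i² = 0.01235, i.e. n_i ≈ 9; this pair matches.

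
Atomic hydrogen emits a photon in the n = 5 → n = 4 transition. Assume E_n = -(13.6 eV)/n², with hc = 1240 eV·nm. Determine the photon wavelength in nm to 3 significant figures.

ΔE = 13.60 × (1/4² − 1/5²) = 13.60 × 0.02250 = 0.3060 eV.
λ = hc/ΔE = 1240 / 0.3060 = 4050 nm.

4050 nm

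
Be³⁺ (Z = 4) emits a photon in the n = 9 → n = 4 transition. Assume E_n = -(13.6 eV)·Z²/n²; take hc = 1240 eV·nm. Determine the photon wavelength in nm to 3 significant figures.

For Z = 4 the level energies scale as Z², so the effective Rydberg energy is 13.6 × 16 = 217.6 eV.
ΔE = 217.6 × (1/4² − 1/9²) = 217.6 × 0.05015 = 10.91 eV.
λ = hc/ΔE = 1240 / 10.91 = 114 nm.

114 nm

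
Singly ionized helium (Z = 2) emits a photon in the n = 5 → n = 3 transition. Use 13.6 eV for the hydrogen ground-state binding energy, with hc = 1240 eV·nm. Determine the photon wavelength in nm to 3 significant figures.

For Z = 2 the level energies scale as Z², so the effective Rydberg energy is 13.6 × 4 = 54.40 eV.
ΔE = 54.40 × (1/3² − 1/5²) = 54.40 × 0.07111 = 3.868 eV.
λ = hc/ΔE = 1240 / 3.868 = 321 nm.

321 nm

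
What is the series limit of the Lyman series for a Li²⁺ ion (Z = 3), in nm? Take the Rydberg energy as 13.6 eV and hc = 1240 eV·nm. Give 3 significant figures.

10.1 nm

The Lyman series has lower level n_f = 1; the series limit corresponds to n_i → ∞.
ΔE_max = 13.6 × 9 / 1² = 122.4 eV.
λ_min = 1240 / 122.4 = 10.1 nm.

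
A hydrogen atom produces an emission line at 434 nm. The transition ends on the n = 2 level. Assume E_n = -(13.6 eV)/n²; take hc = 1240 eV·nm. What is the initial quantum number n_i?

The photon energy is ΔE = hc/λ = 1240 / 434 = 2.857 eV.
With Z = 1, ΔE = 13.60 × (1/n_f² − 1/n_i²), so 1/n_f² − 1/n_i² = 0.2101.
With n_f = 2: 1/n_i² = 1/4 − 0.2101 = 0.03992, so n_i ≈ 5.01.

n_i = 5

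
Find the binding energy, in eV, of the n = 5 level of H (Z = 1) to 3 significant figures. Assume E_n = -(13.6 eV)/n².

E_5 = −13.60/25 = −0.544 eV, so ionization (to E = 0) requires 0.544 eV.

0.544 eV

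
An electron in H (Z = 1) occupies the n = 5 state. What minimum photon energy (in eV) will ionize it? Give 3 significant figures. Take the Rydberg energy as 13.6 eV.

0.544 eV

E_5 = −13.60/25 = −0.544 eV, so ionization (to E = 0) requires 0.544 eV.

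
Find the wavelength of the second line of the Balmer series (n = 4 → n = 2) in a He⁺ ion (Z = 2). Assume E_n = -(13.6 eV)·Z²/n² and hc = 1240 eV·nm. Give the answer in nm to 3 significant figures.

The Balmer series terminates on n_f = 2; the second line has n_i = 2+2 = 4.
ΔE = 54.40 × (1/2² − 1/4²) = 10.20 eV.
λ = 1240 / 10.20 = 122 nm.

122 nm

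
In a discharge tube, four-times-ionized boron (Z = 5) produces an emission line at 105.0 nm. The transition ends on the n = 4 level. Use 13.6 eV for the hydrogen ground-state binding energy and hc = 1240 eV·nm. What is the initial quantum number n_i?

The photon energy is ΔE = hc/λ = 1240 / 105.0 = 11.81 eV.
With Z = 5, ΔE = 340.0 × (1/n_f² − 1/n_i²), so 1/n_f² − 1/n_i² = 0.03473.
With n_f = 4: 1/n_i² = 1/16 − 0.03473 = 0.02777, so n_i ≈ 6.00.

n_i = 6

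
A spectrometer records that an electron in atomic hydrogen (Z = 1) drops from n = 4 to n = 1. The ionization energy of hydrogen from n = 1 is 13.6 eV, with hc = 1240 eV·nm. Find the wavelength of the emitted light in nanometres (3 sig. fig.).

ΔE = 13.60 × (1/1² − 1/4²) = 13.60 × 0.9375 = 12.75 eV.
λ = hc/ΔE = 1240 / 12.75 = 97.3 nm.

97.3 nm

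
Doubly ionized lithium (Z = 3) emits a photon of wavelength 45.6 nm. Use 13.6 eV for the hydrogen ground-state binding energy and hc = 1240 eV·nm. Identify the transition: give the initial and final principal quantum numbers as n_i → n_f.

The photon energy is ΔE = hc/λ = 1240 / 45.6 = 27.19 eV.
With Z = 3, ΔE = 122.4 × (1/n_f² − 1/n_i²), so 1/n_f² − 1/n_i² = 0.2222.
Trying n_f = 2 gives 1/n_i² = 0.02784, i.e. n_i ≈ 6; this pair matches.

n_i = 6, n_f = 2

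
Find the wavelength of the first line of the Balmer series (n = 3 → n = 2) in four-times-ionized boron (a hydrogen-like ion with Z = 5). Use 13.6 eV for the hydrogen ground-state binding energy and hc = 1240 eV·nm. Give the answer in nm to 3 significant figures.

26.3 nm

The Balmer series terminates on n_f = 2; the first line has n_i = 2+1 = 3.
ΔE = 340.0 × (1/2² − 1/3²) = 47.22 eV.
λ = 1240 / 47.22 = 26.3 nm.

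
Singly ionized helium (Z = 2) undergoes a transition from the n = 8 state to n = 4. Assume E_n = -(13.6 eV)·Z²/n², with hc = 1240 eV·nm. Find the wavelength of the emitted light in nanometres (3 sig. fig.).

486 nm

For Z = 2 the level energies scale as Z², so the effective Rydberg energy is 13.6 × 4 = 54.40 eV.
ΔE = 54.40 × (1/4² − 1/8²) = 54.40 × 0.04688 = 2.550 eV.
λ = hc/ΔE = 1240 / 2.550 = 486 nm.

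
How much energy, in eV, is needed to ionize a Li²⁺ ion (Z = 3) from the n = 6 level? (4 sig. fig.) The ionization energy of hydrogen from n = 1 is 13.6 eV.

E_n = −13.6 Z²/n² = −122.4/n² eV for Z = 3.
E_6 = −122.4/36 = −3.400 eV, so ionization (to E = 0) requires 3.400 eV.

3.400 eV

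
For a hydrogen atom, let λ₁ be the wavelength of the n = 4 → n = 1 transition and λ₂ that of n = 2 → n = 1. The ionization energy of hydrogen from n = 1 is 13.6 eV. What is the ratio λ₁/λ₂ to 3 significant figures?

λ ∝ 1/ΔE ∝ 1/(1/n_f² − 1/n_i²), and the Z² and hc factors cancel in the ratio.
λ₁/λ₂ = (1/1² − 1/2²)/(1/1² − 1/4²) = 0.7500/0.9375 = 0.800.

0.800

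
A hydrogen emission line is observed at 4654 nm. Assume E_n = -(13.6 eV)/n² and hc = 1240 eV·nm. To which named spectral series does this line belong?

ΔE = 1240/4654 = 0.2664 eV.
This matches 13.6 × (1/5² − 1/7²), so n_f = 5: the Pfund series.

Pfund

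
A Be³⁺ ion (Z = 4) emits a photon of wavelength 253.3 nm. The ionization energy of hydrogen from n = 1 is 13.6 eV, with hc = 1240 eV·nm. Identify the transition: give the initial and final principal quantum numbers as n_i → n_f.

n_i = 5, n_f = 4

The photon energy is ΔE = hc/λ = 1240 / 253.3 = 4.895 eV.
With Z = 4, ΔE = 217.6 × (1/n_f² − 1/n_i²), so 1/n_f² − 1/n_i² = 0.02250.
Trying n_f = 4 gives 1/n_i² = 0.04000, i.e. n_i ≈ 5; this pair matches.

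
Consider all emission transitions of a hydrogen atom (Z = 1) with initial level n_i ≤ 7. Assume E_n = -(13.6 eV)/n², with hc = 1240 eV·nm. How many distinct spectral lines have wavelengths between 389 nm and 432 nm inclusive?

2

Enumerate all n_i → n_f pairs with 1 ≤ n_f < n_i ≤ 7 and compute λ = 1240 / [13.6·1·(1/n_f² − 1/n_i²)].
Lines falling in [389, 432] nm: 7→2 (397.1 nm), 6→2 (410.3 nm).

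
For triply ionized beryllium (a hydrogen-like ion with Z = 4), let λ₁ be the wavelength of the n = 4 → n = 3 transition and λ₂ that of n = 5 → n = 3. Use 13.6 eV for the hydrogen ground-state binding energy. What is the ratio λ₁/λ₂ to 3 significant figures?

λ ∝ 1/ΔE ∝ 1/(1/n_f² − 1/n_i²), and the Z² and hc factors cancel in the ratio.
λ₁/λ₂ = (1/3² − 1/5²)/(1/3² − 1/4²) = 0.07111/0.04861 = 1.46.

1.46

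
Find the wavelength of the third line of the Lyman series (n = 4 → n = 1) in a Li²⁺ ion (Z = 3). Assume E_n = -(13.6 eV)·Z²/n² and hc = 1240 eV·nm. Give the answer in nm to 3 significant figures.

10.8 nm

The Lyman series terminates on n_f = 1; the third line has n_i = 1+3 = 4.
ΔE = 122.4 × (1/1² − 1/4²) = 114.8 eV.
λ = 1240 / 114.8 = 10.8 nm.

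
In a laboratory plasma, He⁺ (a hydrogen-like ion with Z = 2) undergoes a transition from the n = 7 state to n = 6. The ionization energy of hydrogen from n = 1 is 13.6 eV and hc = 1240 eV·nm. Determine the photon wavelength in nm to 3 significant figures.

For Z = 2 the level energies scale as Z², so the effective Rydberg energy is 13.6 × 4 = 54.40 eV.
ΔE = 54.40 × (1/6² − 1/7²) = 54.40 × 0.007370 = 0.4009 eV.
λ = hc/ΔE = 1240 / 0.4009 = 3090 nm.

3090 nm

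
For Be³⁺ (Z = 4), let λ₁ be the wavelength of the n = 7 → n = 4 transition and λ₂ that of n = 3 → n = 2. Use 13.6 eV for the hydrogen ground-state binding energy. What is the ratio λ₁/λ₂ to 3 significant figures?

3.30

λ ∝ 1/ΔE ∝ 1/(1/n_f² − 1/n_i²), and the Z² and hc factors cancel in the ratio.
λ₁/λ₂ = (1/2² − 1/3²)/(1/4² − 1/7²) = 0.1389/0.04209 = 3.30.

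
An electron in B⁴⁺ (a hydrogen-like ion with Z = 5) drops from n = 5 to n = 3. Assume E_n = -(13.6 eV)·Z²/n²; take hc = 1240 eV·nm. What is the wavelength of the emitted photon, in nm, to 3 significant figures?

For Z = 5 the level energies scale as Z², so the effective Rydberg energy is 13.6 × 25 = 340.0 eV.
ΔE = 340.0 × (1/3² − 1/5²) = 340.0 × 0.07111 = 24.18 eV.
λ = hc/ΔE = 1240 / 24.18 = 51.3 nm.

51.3 nm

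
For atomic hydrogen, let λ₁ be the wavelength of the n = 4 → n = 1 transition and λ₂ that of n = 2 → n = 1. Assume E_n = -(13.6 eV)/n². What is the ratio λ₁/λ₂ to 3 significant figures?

λ ∝ 1/ΔE ∝ 1/(1/n_f² − 1/n_i²), and the Z² and hc factors cancel in the ratio.
λ₁/λ₂ = (1/1² − 1/2²)/(1/1² − 1/4²) = 0.7500/0.9375 = 0.800.

0.800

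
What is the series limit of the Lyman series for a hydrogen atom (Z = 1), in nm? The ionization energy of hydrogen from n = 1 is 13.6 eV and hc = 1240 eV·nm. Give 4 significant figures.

91.18 nm

The Lyman series has lower level n_f = 1; the series limit corresponds to n_i → ∞.
ΔE_max = 13.6 × 1 / 1² = 13.60 eV.
λ_min = 1240 / 13.60 = 91.18 nm.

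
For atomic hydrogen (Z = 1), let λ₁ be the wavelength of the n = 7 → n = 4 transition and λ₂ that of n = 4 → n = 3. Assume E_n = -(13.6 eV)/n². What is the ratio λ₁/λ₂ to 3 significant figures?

λ ∝ 1/ΔE ∝ 1/(1/n_f² − 1/n_i²), and the Z² and hc factors cancel in the ratio.
λ₁/λ₂ = (1/3² − 1/4²)/(1/4² − 1/7²) = 0.04861/0.04209 = 1.15.

1.15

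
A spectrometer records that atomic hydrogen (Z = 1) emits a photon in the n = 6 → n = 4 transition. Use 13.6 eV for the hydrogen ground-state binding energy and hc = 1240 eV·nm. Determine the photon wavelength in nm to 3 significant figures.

ΔE = 13.60 × (1/4² − 1/6²) = 13.60 × 0.03472 = 0.4722 eV.
λ = hc/ΔE = 1240 / 0.4722 = 2630 nm.

2630 nm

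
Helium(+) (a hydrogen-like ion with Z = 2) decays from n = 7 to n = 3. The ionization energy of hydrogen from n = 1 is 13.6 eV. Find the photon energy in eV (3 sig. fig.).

4.93 eV

The Bohr energies scale as Z², so for Z = 2: E_n = −54.40/n² eV.
E_7 = −54.40/49 = −1.110 eV and E_3 = −54.40/9 = −6.044 eV.
The photon energy is |E_7 − E_3| = 4.93 eV.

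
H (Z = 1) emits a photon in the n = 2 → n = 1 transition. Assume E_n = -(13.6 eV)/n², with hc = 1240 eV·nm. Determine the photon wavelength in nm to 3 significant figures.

ΔE = 13.60 × (1/1² − 1/2²) = 13.60 × 0.7500 = 10.20 eV.
λ = hc/ΔE = 1240 / 10.20 = 122 nm.
This line belongs to the Lyman series.

122 nm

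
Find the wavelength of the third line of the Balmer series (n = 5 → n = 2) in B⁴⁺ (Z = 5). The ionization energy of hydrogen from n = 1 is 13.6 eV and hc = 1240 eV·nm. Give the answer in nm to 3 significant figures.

17.4 nm

The Balmer series terminates on n_f = 2; the third line has n_i = 2+3 = 5.
ΔE = 340.0 × (1/2² − 1/5²) = 71.40 eV.
λ = 1240 / 71.40 = 17.4 nm.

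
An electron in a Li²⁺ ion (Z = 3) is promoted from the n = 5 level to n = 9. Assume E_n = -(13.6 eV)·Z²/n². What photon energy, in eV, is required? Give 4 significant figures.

The Bohr energies scale as Z², so for Z = 3: E_n = −122.4/n² eV.
E_9 = −122.4/81 = −1.511 eV and E_5 = −122.4/25 = −4.896 eV.
The photon energy is |E_9 − E_5| = 3.385 eV.

3.385 eV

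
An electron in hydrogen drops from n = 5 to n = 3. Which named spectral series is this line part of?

Paschen

The series is set by the lower level: n_f = 3 is the Paschen series.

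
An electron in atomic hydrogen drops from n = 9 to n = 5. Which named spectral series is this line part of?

Pfund

The series is set by the lower level: n_f = 5 is the Pfund series.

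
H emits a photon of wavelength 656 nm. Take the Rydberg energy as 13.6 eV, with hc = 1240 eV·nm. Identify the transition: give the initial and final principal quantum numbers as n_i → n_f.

The photon energy is ΔE = hc/λ = 1240 / 656 = 1.890 eV.
With Z = 1, ΔE = 13.60 × (1/n_f² − 1/n_i²), so 1/n_f² − 1/n_i² = 0.1390.
Trying n_f = 2 gives 1/n_i² = 0.1110, i.e. n_i ≈ 3; this pair matches.

n_i = 3, n_f = 2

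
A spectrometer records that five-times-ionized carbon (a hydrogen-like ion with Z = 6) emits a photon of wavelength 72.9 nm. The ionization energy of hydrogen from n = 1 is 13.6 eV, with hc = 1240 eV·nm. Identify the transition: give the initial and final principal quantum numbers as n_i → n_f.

The photon energy is ΔE = hc/λ = 1240 / 72.9 = 17.01 eV.
With Z = 6, ΔE = 489.6 × (1/n_f² − 1/n_i²), so 1/n_f² − 1/n_i² = 0.03474.
Trying n_f = 4 gives 1/n_i² = 0.02776, i.e. n_i ≈ 6; this pair matches.

n_i = 6, n_f = 4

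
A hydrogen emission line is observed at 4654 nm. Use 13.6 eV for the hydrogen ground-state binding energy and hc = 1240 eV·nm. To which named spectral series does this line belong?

ΔE = 1240/4654 = 0.2664 eV.
This matches 13.6 × (1/5² − 1/7²), so n_f = 5: the Pfund series.

Pfund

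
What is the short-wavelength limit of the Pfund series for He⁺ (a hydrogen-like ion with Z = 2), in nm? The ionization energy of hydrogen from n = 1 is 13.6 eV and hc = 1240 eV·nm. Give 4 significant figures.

569.9 nm

The Pfund series has lower level n_f = 5; the series limit corresponds to n_i → ∞.
ΔE_max = 13.6 × 4 / 5² = 2.176 eV.
λ_min = 1240 / 2.176 = 569.9 nm.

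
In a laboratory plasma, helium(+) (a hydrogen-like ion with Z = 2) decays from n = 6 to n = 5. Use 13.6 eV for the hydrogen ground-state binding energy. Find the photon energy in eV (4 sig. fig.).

The Bohr energies scale as Z², so for Z = 2: E_n = −54.40/n² eV.
E_6 = −54.40/36 = −1.511 eV and E_5 = −54.40/25 = −2.176 eV.
The photon energy is |E_6 − E_5| = 0.6649 eV.

0.6649 eV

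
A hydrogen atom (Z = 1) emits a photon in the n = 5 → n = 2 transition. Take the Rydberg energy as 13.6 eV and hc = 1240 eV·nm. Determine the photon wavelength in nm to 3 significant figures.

434 nm

ΔE = 13.60 × (1/2² − 1/5²) = 13.60 × 0.2100 = 2.856 eV.
λ = hc/ΔE = 1240 / 2.856 = 434 nm.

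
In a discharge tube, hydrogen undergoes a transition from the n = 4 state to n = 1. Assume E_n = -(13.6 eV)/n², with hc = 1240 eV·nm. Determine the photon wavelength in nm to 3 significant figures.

ΔE = 13.60 × (1/1² − 1/4²) = 13.60 × 0.9375 = 12.75 eV.
λ = hc/ΔE = 1240 / 12.75 = 97.3 nm.

97.3 nm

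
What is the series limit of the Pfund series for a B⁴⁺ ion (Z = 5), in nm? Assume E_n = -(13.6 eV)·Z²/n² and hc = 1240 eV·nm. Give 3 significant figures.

The Pfund series has lower level n_f = 5; the series limit corresponds to n_i → ∞.
ΔE_max = 13.6 × 25 / 5² = 13.60 eV.
λ_min = 1240 / 13.60 = 91.2 nm.

91.2 nm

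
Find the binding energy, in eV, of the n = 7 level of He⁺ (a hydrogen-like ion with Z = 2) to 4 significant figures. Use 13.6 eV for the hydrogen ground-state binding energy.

E_n = −13.6 Z²/n² = −54.40/n² eV for Z = 2.
E_7 = −54.40/49 = −1.110 eV, so ionization (to E = 0) requires 1.110 eV.

1.110 eV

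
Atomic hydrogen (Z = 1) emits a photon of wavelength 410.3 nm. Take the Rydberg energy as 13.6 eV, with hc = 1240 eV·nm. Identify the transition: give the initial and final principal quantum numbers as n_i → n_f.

The photon energy is ΔE = hc/λ = 1240 / 410.3 = 3.022 eV.
With Z = 1, ΔE = 13.60 × (1/n_f² − 1/n_i²), so 1/n_f² − 1/n_i² = 0.2222.
Trying n_f = 2 gives 1/n_i² = 0.02778, i.e. n_i ≈ 6; this pair matches.

n_i = 6, n_f = 2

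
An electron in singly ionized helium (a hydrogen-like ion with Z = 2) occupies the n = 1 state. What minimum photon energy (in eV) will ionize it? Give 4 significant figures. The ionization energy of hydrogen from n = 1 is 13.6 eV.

E_n = −13.6 Z²/n² = −54.40/n² eV for Z = 2.
E_1 = −54.40/1 = −54.40 eV, so ionization (to E = 0) requires 54.40 eV.

54.40 eV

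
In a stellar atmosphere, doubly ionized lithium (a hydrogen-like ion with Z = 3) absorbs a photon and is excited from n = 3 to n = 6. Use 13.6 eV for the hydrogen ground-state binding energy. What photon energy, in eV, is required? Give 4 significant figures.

The Bohr energies scale as Z², so for Z = 3: E_n = −122.4/n² eV.
E_6 = −122.4/36 = −3.400 eV and E_3 = −122.4/9 = −13.60 eV.
The photon energy is |E_6 − E_3| = 10.20 eV.

10.20 eV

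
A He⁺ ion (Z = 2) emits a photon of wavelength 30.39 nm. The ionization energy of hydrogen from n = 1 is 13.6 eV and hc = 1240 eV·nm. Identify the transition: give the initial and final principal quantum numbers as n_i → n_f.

n_i = 2, n_f = 1

The photon energy is ΔE = hc/λ = 1240 / 30.39 = 40.80 eV.
With Z = 2, ΔE = 54.40 × (1/n_f² − 1/n_i²), so 1/n_f² − 1/n_i² = 0.7501.
Trying n_f = 1 gives 1/n_i² = 0.2499, i.e. n_i ≈ 2; this pair matches.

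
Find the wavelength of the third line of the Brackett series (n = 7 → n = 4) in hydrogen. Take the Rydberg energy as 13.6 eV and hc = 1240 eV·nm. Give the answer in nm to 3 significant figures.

2170 nm

The Brackett series terminates on n_f = 4; the third line has n_i = 4+3 = 7.
ΔE = 13.60 × (1/4² − 1/7²) = 0.5724 eV.
λ = 1240 / 0.5724 = 2170 nm.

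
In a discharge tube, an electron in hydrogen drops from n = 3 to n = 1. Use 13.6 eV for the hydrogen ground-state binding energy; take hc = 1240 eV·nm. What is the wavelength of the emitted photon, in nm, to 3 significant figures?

ΔE = 13.60 × (1/1² − 1/3²) = 13.60 × 0.8889 = 12.09 eV.
λ = hc/ΔE = 1240 / 12.09 = 103 nm.

103 nm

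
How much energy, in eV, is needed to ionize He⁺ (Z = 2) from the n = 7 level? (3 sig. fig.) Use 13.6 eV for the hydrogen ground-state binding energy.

1.11 eV

E_n = −13.6 Z²/n² = −54.40/n² eV for Z = 2.
E_7 = −54.40/49 = −1.11 eV, so ionization (to E = 0) requires 1.11 eV.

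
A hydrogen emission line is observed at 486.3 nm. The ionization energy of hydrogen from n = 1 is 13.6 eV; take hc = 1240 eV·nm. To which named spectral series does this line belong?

Balmer

ΔE = 1240/486.3 = 2.550 eV.
This matches 13.6 × (1/2² − 1/4²), so n_f = 2: the Balmer series.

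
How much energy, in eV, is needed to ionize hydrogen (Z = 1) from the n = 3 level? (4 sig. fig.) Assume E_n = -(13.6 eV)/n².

1.511 eV

E_3 = −13.60/9 = −1.511 eV, so ionization (to E = 0) requires 1.511 eV.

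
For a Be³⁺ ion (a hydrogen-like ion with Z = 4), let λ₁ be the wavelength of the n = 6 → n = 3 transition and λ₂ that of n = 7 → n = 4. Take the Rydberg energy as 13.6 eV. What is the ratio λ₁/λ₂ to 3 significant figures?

λ ∝ 1/ΔE ∝ 1/(1/n_f² − 1/n_i²), and the Z² and hc factors cancel in the ratio.
λ₁/λ₂ = (1/4² − 1/7²)/(1/3² − 1/6²) = 0.04209/0.08333 = 0.505.

0.505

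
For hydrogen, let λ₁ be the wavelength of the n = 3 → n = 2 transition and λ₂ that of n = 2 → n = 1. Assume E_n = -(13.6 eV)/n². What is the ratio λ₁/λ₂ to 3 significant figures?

λ ∝ 1/ΔE ∝ 1/(1/n_f² − 1/n_i²), and the Z² and hc factors cancel in the ratio.
λ₁/λ₂ = (1/1² − 1/2²)/(1/2² − 1/3²) = 0.7500/0.1389 = 5.40.

5.40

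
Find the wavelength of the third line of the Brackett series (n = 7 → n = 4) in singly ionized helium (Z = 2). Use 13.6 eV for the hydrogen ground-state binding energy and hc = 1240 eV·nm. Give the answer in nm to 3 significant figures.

542 nm

The Brackett series terminates on n_f = 4; the third line has n_i = 4+3 = 7.
ΔE = 54.40 × (1/4² − 1/7²) = 2.290 eV.
λ = 1240 / 2.290 = 542 nm.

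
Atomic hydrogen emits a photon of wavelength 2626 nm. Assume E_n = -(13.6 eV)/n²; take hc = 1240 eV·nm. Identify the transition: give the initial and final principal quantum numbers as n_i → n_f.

The photon energy is ΔE = hc/λ = 1240 / 2626 = 0.4722 eV.
With Z = 1, ΔE = 13.60 × (1/n_f² − 1/n_i²), so 1/n_f² − 1/n_i² = 0.03472.
Trying n_f = 4 gives 1/n_i² = 0.02778, i.e. n_i ≈ 6; this pair matches.

n_i = 6, n_f = 4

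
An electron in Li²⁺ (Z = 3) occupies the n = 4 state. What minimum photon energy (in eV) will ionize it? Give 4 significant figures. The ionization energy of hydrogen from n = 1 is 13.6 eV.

7.650 eV

E_n = −13.6 Z²/n² = −122.4/n² eV for Z = 3.
E_4 = −122.4/16 = −7.650 eV, so ionization (to E = 0) requires 7.650 eV.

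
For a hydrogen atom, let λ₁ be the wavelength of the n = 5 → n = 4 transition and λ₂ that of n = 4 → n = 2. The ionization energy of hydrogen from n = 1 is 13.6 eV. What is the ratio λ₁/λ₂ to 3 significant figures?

λ ∝ 1/ΔE ∝ 1/(1/n_f² − 1/n_i²), and the Z² and hc factors cancel in the ratio.
λ₁/λ₂ = (1/2² − 1/4²)/(1/4² − 1/5²) = 0.1875/0.02250 = 8.33.

8.33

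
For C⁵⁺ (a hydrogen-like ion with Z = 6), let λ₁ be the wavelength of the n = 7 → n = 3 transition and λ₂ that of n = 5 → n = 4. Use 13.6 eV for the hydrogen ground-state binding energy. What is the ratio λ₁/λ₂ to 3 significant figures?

λ ∝ 1/ΔE ∝ 1/(1/n_f² − 1/n_i²), and the Z² and hc factors cancel in the ratio.
λ₁/λ₂ = (1/4² − 1/5²)/(1/3² − 1/7²) = 0.02250/0.09070 = 0.248.

0.248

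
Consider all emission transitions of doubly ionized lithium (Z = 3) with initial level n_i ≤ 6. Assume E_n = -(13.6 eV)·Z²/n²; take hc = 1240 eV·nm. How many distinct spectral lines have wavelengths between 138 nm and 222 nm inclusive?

2

Enumerate all n_i → n_f pairs with 1 ≤ n_f < n_i ≤ 6 and compute λ = 1240 / [13.6·9·(1/n_f² − 1/n_i²)].
Lines falling in [138, 222] nm: 5→3 (142.5 nm), 4→3 (208.4 nm).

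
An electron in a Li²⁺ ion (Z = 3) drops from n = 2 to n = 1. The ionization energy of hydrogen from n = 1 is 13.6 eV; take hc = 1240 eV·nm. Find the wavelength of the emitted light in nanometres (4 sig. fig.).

13.51 nm

For Z = 3 the level energies scale as Z², so the effective Rydberg energy is 13.6 × 9 = 122.4 eV.
ΔE = 122.4 × (1/1² − 1/2²) = 122.4 × 0.7500 = 91.80 eV.
λ = hc/ΔE = 1240 / 91.80 = 13.51 nm.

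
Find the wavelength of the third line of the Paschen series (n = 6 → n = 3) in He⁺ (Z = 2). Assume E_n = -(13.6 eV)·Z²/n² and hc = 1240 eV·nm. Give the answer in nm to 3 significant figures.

274 nm

The Paschen series terminates on n_f = 3; the third line has n_i = 3+3 = 6.
ΔE = 54.40 × (1/3² − 1/6²) = 4.533 eV.
λ = 1240 / 4.533 = 274 nm.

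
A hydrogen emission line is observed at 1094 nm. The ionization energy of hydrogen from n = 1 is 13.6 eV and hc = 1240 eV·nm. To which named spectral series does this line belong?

Paschen

ΔE = 1240/1094 = 1.133 eV.
This matches 13.6 × (1/3² − 1/6²), so n_f = 3: the Paschen series.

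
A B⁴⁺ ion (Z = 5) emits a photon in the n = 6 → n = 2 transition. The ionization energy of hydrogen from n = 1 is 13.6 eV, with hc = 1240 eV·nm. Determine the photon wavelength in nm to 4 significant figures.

For Z = 5 the level energies scale as Z², so the effective Rydberg energy is 13.6 × 25 = 340.0 eV.
ΔE = 340.0 × (1/2² − 1/6²) = 340.0 × 0.2222 = 75.56 eV.
λ = hc/ΔE = 1240 / 75.56 = 16.41 nm.

16.41 nm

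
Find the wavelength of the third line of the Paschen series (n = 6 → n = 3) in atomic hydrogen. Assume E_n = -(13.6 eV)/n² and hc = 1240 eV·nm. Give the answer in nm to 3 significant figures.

1090 nm

The Paschen series terminates on n_f = 3; the third line has n_i = 3+3 = 6.
ΔE = 13.60 × (1/3² − 1/6²) = 1.133 eV.
λ = 1240 / 1.133 = 1090 nm.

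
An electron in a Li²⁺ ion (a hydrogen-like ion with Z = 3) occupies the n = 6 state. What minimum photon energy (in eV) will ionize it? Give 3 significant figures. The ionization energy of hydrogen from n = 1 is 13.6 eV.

3.40 eV

E_n = −13.6 Z²/n² = −122.4/n² eV for Z = 3.
E_6 = −122.4/36 = −3.40 eV, so ionization (to E = 0) requires 3.40 eV.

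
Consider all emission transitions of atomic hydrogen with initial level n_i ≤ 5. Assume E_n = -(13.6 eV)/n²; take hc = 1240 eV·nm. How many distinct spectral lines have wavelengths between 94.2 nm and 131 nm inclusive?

Enumerate all n_i → n_f pairs with 1 ≤ n_f < n_i ≤ 5 and compute λ = 1240 / [13.6·1·(1/n_f² − 1/n_i²)].
Lines falling in [94.2, 131] nm: 5→1 (94.98 nm), 4→1 (97.25 nm), 3→1 (102.6 nm), 2→1 (121.6 nm).

4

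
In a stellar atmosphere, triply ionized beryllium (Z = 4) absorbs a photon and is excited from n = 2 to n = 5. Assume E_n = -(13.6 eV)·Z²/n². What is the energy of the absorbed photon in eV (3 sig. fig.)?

45.7 eV

The Bohr energies scale as Z², so for Z = 4: E_n = −217.6/n² eV.
E_5 = −217.6/25 = −8.704 eV and E_2 = −217.6/4 = −54.40 eV.
The photon energy is |E_5 − E_2| = 45.7 eV.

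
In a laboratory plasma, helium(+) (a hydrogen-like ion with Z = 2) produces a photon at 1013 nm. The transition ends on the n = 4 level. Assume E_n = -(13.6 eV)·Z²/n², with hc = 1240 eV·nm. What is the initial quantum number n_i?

The photon energy is ΔE = hc/λ = 1240 / 1013 = 1.224 eV.
With Z = 2, ΔE = 54.40 × (1/n_f² − 1/n_i²), so 1/n_f² − 1/n_i² = 0.02250.
With n_f = 4: 1/n_i² = 1/16 − 0.02250 = 0.04000, so n_i ≈ 5.00.

n_i = 5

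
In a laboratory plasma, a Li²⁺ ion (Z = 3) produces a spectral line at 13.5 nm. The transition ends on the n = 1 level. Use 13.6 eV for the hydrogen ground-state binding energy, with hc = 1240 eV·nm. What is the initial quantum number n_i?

n_i = 2

The photon energy is ΔE = hc/λ = 1240 / 13.5 = 91.85 eV.
With Z = 3, ΔE = 122.4 × (1/n_f² − 1/n_i²), so 1/n_f² − 1/n_i² = 0.7504.
With n_f = 1: 1/n_i² = 1/1 − 0.7504 = 0.2496, so n_i ≈ 2.00.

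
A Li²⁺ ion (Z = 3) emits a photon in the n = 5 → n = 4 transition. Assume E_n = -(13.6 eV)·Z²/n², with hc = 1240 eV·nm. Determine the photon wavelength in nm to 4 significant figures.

For Z = 3 the level energies scale as Z², so the effective Rydberg energy is 13.6 × 9 = 122.4 eV.
ΔE = 122.4 × (1/4² − 1/5²) = 122.4 × 0.02250 = 2.754 eV.
λ = hc/ΔE = 1240 / 2.754 = 450.3 nm.

450.3 nm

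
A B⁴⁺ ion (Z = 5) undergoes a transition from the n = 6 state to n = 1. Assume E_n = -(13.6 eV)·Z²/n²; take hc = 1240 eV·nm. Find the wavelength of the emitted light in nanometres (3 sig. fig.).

For Z = 5 the level energies scale as Z², so the effective Rydberg energy is 13.6 × 25 = 340.0 eV.
ΔE = 340.0 × (1/1² − 1/6²) = 340.0 × 0.9722 = 330.6 eV.
λ = hc/ΔE = 1240 / 330.6 = 3.75 nm.

3.75 nm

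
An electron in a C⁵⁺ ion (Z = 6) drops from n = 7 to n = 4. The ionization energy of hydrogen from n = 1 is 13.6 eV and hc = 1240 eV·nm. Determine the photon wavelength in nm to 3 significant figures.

60.2 nm

For Z = 6 the level energies scale as Z², so the effective Rydberg energy is 13.6 × 36 = 489.6 eV.
ΔE = 489.6 × (1/4² − 1/7²) = 489.6 × 0.04209 = 20.61 eV.
λ = hc/ΔE = 1240 / 20.61 = 60.2 nm.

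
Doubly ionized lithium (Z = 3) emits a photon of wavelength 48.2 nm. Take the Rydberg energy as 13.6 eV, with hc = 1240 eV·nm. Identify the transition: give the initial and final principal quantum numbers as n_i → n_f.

The photon energy is ΔE = hc/λ = 1240 / 48.2 = 25.73 eV.
With Z = 3, ΔE = 122.4 × (1/n_f² − 1/n_i²), so 1/n_f² − 1/n_i² = 0.2102.
Trying n_f = 2 gives 1/n_i² = 0.03982, i.e. n_i ≈ 5; this pair matches.

n_i = 5, n_f = 2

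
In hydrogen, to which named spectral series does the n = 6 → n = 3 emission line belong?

The series is set by the lower level: n_f = 3 is the Paschen series.

Paschen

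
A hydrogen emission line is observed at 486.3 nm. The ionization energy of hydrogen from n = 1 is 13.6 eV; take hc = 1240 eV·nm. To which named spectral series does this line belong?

ΔE = 1240/486.3 = 2.550 eV.
This matches 13.6 × (1/2² − 1/4²), so n_f = 2: the Balmer series.

Balmer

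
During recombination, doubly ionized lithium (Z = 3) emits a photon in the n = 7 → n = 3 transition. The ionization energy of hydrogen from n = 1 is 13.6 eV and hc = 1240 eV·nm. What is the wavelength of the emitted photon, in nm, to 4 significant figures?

111.7 nm

For Z = 3 the level energies scale as Z², so the effective Rydberg energy is 13.6 × 9 = 122.4 eV.
ΔE = 122.4 × (1/3² − 1/7²) = 122.4 × 0.09070 = 11.10 eV.
λ = hc/ΔE = 1240 / 11.10 = 111.7 nm.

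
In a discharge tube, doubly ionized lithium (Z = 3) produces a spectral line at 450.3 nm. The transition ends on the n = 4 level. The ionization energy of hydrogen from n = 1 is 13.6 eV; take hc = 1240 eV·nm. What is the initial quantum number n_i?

n_i = 5

The photon energy is ΔE = hc/λ = 1240 / 450.3 = 2.754 eV.
With Z = 3, ΔE = 122.4 × (1/n_f² − 1/n_i²), so 1/n_f² − 1/n_i² = 0.02250.
With n_f = 4: 1/n_i² = 1/16 − 0.02250 = 0.04000, so n_i ≈ 5.00.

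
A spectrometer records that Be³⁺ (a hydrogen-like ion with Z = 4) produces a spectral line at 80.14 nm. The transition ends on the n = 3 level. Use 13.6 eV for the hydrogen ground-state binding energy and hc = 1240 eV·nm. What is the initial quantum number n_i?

The photon energy is ΔE = hc/λ = 1240 / 80.14 = 15.47 eV.
With Z = 4, ΔE = 217.6 × (1/n_f² − 1/n_i²), so 1/n_f² − 1/n_i² = 0.07111.
With n_f = 3: 1/n_i² = 1/9 − 0.07111 = 0.04000, so n_i ≈ 5.00.

n_i = 5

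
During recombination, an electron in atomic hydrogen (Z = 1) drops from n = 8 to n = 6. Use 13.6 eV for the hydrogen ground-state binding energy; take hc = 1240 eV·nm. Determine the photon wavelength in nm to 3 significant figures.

ΔE = 13.60 × (1/6² − 1/8²) = 13.60 × 0.01215 = 0.1653 eV.
λ = hc/ΔE = 1240 / 0.1653 = 7500 nm.

7500 nm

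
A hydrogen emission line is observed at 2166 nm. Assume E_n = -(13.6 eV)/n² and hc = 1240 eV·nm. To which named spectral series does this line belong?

Brackett

ΔE = 1240/2166 = 0.5725 eV.
This matches 13.6 × (1/4² − 1/7²), so n_f = 4: the Brackett series.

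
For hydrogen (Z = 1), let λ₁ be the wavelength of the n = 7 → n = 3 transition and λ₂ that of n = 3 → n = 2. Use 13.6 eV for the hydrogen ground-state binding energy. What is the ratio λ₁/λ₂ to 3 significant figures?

λ ∝ 1/ΔE ∝ 1/(1/n_f² − 1/n_i²), and the Z² and hc factors cancel in the ratio.
λ₁/λ₂ = (1/2² − 1/3²)/(1/3² − 1/7²) = 0.1389/0.09070 = 1.53.

1.53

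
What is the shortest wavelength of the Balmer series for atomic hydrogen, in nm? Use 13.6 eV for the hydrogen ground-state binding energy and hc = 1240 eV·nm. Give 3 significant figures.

The Balmer series has lower level n_f = 2; the series limit corresponds to n_i → ∞.
ΔE_max = 13.6 × 1 / 2² = 3.400 eV.
λ_min = 1240 / 3.400 = 365 nm.

365 nm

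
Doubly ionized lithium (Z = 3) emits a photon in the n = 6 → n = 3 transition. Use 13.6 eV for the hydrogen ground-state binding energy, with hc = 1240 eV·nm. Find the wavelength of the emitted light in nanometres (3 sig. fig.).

122 nm

For Z = 3 the level energies scale as Z², so the effective Rydberg energy is 13.6 × 9 = 122.4 eV.
ΔE = 122.4 × (1/3² − 1/6²) = 122.4 × 0.08333 = 10.20 eV.
λ = hc/ΔE = 1240 / 10.20 = 122 nm.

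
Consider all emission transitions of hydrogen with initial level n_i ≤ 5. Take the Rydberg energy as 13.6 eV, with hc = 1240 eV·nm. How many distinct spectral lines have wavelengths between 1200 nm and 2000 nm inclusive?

2

Enumerate all n_i → n_f pairs with 1 ≤ n_f < n_i ≤ 5 and compute λ = 1240 / [13.6·1·(1/n_f² − 1/n_i²)].
Lines falling in [1200, 2000] nm: 5→3 (1282 nm), 4→3 (1876 nm).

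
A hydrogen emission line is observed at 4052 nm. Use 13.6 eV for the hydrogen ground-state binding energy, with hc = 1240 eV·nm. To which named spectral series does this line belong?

Brackett

ΔE = 1240/4052 = 0.3060 eV.
This matches 13.6 × (1/4² − 1/5²), so n_f = 4: the Brackett series.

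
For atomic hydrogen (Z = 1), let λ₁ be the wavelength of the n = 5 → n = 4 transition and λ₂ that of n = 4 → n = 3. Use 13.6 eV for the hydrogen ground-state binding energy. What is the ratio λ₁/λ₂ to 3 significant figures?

2.16

λ ∝ 1/ΔE ∝ 1/(1/n_f² − 1/n_i²), and the Z² and hc factors cancel in the ratio.
λ₁/λ₂ = (1/3² − 1/4²)/(1/4² − 1/5²) = 0.04861/0.02250 = 2.16.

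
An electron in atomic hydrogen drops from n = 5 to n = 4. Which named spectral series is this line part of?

The series is set by the lower level: n_f = 4 is the Brackett series.

Brackett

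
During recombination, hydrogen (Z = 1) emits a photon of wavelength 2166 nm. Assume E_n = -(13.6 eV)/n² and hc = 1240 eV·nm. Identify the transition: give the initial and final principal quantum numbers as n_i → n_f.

The photon energy is ΔE = hc/λ = 1240 / 2166 = 0.5725 eV.
With Z = 1, ΔE = 13.60 × (1/n_f² − 1/n_i²), so 1/n_f² − 1/n_i² = 0.04209.
Trying n_f = 4 gives 1/n_i² = 0.02041, i.e. n_i ≈ 7; this pair matches.

n_i = 7, n_f = 4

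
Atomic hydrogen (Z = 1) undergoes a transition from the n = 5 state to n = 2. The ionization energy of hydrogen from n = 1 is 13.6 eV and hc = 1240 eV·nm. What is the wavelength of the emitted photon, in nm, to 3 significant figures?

434 nm

ΔE = 13.60 × (1/2² − 1/5²) = 13.60 × 0.2100 = 2.856 eV.
λ = hc/ΔE = 1240 / 2.856 = 434 nm.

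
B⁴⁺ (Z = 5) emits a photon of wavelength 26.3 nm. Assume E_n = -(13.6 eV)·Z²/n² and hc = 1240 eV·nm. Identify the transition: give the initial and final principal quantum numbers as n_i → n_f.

n_i = 3, n_f = 2

The photon energy is ΔE = hc/λ = 1240 / 26.3 = 47.15 eV.
With Z = 5, ΔE = 340.0 × (1/n_f² − 1/n_i²), so 1/n_f² − 1/n_i² = 0.1387.
Trying n_f = 2 gives 1/n_i² = 0.1113, i.e. n_i ≈ 3; this pair matches.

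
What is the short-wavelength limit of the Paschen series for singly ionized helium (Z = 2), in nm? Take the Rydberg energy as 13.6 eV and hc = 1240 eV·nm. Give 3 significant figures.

The Paschen series has lower level n_f = 3; the series limit corresponds to n_i → ∞.
ΔE_max = 13.6 × 4 / 3² = 6.044 eV.
λ_min = 1240 / 6.044 = 205 nm.

205 nm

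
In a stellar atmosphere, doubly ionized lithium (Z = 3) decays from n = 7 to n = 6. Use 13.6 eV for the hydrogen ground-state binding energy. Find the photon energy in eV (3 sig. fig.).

0.902 eV

The Bohr energies scale as Z², so for Z = 3: E_n = −122.4/n² eV.
E_7 = −122.4/49 = −2.498 eV and E_6 = −122.4/36 = −3.400 eV.
The photon energy is |E_7 − E_6| = 0.902 eV.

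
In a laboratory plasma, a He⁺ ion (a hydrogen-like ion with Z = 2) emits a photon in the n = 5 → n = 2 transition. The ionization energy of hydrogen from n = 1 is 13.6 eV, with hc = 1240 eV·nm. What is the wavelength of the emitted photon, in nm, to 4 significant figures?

108.5 nm

For Z = 2 the level energies scale as Z², so the effective Rydberg energy is 13.6 × 4 = 54.40 eV.
ΔE = 54.40 × (1/2² − 1/5²) = 54.40 × 0.2100 = 11.42 eV.
λ = hc/ΔE = 1240 / 11.42 = 108.5 nm.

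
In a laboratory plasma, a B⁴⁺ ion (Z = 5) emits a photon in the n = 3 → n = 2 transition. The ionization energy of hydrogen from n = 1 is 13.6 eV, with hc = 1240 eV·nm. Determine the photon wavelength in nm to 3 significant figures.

For Z = 5 the level energies scale as Z², so the effective Rydberg energy is 13.6 × 25 = 340.0 eV.
ΔE = 340.0 × (1/2² − 1/3²) = 340.0 × 0.1389 = 47.22 eV.
λ = hc/ΔE = 1240 / 47.22 = 26.3 nm.

26.3 nm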